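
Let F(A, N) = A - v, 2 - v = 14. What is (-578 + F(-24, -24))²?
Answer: 348100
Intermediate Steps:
v = -12 (v = 2 - 1*14 = 2 - 14 = -12)
F(A, N) = 12 + A (F(A, N) = A - 1*(-12) = A + 12 = 12 + A)
(-578 + F(-24, -24))² = (-578 + (12 - 24))² = (-578 - 12)² = (-590)² = 348100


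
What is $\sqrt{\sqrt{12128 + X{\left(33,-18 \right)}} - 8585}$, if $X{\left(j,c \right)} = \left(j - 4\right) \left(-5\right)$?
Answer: $\sqrt{-8585 + \sqrt{11983}} \approx 92.063 i$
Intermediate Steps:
$X{\left(j,c \right)} = 20 - 5 j$ ($X{\left(j,c \right)} = \left(-4 + j\right) \left(-5\right) = 20 - 5 j$)
$\sqrt{\sqrt{12128 + X{\left(33,-18 \right)}} - 8585} = \sqrt{\sqrt{12128 + \left(20 - 165\right)} - 8585} = \sqrt{\sqrt{12128 - 145} - 8585} = \sqrt{\sqrt{11983} - 8585} = \sqrt{-8585 + \sqrt{11983}}$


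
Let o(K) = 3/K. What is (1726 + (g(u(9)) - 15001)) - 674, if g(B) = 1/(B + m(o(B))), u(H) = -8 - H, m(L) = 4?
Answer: -181338/13 ≈ -13949.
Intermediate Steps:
g(B) = 1/(4 + B) (g(B) = 1/(B + 4) = 1/(4 + B))
(1726 + (g(u(9)) - 15001)) - 674 = (1726 + (1/(4 + (-8 - 1*9)) - 15001)) - 674 = (1726 + (1/(4 + (-8 - 9)) - 15001)) - 674 = (1726 + (1/(4 - 17) - 15001)) - 674 = (1726 + (1/(-13) - 15001)) - 674 = (1726 + (-1/13 - 15001)) - 674 = (1726 - 195014/13) - 674 = -172576/13 - 674 = -181338/13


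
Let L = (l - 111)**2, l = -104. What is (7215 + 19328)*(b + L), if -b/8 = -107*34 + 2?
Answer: 1999032959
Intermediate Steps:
L = 46225 (L = (-104 - 111)**2 = (-215)**2 = 46225)
b = 29088 (b = -8*(-107*34 + 2) = -8*(-3638 + 2) = -8*(-3636) = 29088)
(7215 + 19328)*(b + L) = (7215 + 19328)*(29088 + 46225) = 26543*75313 = 1999032959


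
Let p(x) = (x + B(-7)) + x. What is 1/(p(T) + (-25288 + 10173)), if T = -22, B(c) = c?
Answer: -1/15166 ≈ -6.5937e-5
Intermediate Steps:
p(x) = -7 + 2*x (p(x) = (x - 7) + x = (-7 + x) + x = -7 + 2*x)
1/(p(T) + (-25288 + 10173)) = 1/((-7 + 2*(-22)) + (-25288 + 10173)) = 1/((-7 - 44) - 15115) = 1/(-51 - 15115) = 1/(-15166) = -1/15166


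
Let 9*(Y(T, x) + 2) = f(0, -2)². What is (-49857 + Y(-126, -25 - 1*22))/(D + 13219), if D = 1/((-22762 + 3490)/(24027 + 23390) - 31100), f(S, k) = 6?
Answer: -73520568844060/19493900254451 ≈ -3.7715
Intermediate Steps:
D = -47417/1474687972 (D = 1/(-19272/47417 - 31100) = 1/(-1474687972/47417) = -47417/1474687972 ≈ -3.2154e-5)
Y(T, x) = 2 (Y(T, x) = -2 + (⅑)*6² = -2 + (⅑)*36 = -2 + 4 = 2)
(-49857 + Y(-126, -25 - 1*22))/(D + 13219) = (-49857 + 2)/(-47417/1474687972 + 13219) = -49855/19493900254451/1474687972 = -49855*1474687972/19493900254451 = -73520568844060/19493900254451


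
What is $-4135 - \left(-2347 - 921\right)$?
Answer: $-867$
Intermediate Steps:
$-4135 - \left(-2347 - 921\right) = -4135 - -3268 = -4135 + 3268 = -867$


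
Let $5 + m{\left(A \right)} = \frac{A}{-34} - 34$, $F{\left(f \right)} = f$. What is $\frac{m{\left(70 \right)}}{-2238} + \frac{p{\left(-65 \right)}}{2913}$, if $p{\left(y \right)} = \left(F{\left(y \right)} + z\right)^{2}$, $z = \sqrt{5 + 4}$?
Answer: $\frac{24713683}{18471333} \approx 1.3379$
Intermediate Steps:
$z = 3$ ($z = \sqrt{9} = 3$)
$m{\left(A \right)} = -39 - \frac{A}{34}$ ($m{\left(A \right)} = -5 + \left(\frac{A}{-34} - 34\right) = -5 + \left(A \left(- \frac{1}{34}\right) - 34\right) = -5 - \left(34 + \frac{A}{34}\right) = -39 - \frac{A}{34}$)
$p{\left(y \right)} = \left(3 + y\right)^{2}$ ($p{\left(y \right)} = \left(y + 3\right)^{2} = \left(3 + y\right)^{2}$)
$\frac{m{\left(70 \right)}}{-2238} + \frac{p{\left(-65 \right)}}{2913} = \frac{-39 - \frac{35}{17}}{-2238} + \frac{\left(3 - 65\right)^{2}}{2913} = \left(-39 - \frac{35}{17}\right) \left(- \frac{1}{2238}\right) + \left(-62\right)^{2} \cdot \frac{1}{2913} = \left(- \frac{698}{17}\right) \left(- \frac{1}{2238}\right) + 3844 \cdot \frac{1}{2913} = \frac{349}{19023} + \frac{3844}{2913} = \frac{24713683}{18471333}$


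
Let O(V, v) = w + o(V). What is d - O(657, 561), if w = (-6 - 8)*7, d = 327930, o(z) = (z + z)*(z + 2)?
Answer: -537898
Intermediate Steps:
o(z) = 2*z*(2 + z) (o(z) = (2*z)*(2 + z) = 2*z*(2 + z))
w = -98 (w = -14*7 = -98)
O(V, v) = -98 + 2*V*(2 + V)
d - O(657, 561) = 327930 - (-98 + 2*657*(2 + 657)) = 327930 - (-98 + 2*657*659) = 327930 - (-98 + 865926) = 327930 - 1*865828 = 327930 - 865828 = -537898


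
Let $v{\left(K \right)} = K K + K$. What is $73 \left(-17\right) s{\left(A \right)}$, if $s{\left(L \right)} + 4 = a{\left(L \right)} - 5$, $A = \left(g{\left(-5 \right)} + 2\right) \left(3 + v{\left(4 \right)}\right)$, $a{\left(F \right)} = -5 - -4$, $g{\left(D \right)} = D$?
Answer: $12410$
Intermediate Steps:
$v{\left(K \right)} = K + K^{2}$ ($v{\left(K \right)} = K^{2} + K = K + K^{2}$)
$a{\left(F \right)} = -1$ ($a{\left(F \right)} = -5 + 4 = -1$)
$A = -69$ ($A = \left(-5 + 2\right) \left(3 + 4 \left(1 + 4\right)\right) = - 3 \left(3 + 4 \cdot 5\right) = - 3 \left(3 + 20\right) = \left(-3\right) 23 = -69$)
$s{\left(L \right)} = -10$ ($s{\left(L \right)} = -4 - 6 = -10$)
$73 \left(-17\right) s{\left(A \right)} = 73 \left(-17\right) \left(-10\right) = \left(-1241\right) \left(-10\right) = 12410$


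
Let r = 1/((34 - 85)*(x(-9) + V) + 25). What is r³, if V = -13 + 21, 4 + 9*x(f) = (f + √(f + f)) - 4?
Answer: 27*I/(2*(-311317420*I + 56446749*√2)) ≈ -4.0689e-8 + 1.0433e-8*I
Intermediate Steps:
x(f) = -8/9 + f/9 + √2*√f/9 (x(f) = -4/9 + ((f + √(f + f)) - 4)/9 = -4/9 + ((f + √(2*f)) - 4)/9 = -4/9 + ((f + √2*√f) - 4)/9 = -4/9 + (-4 + f + √2*√f)/9 = -4/9 + (-4/9 + f/9 + √2*√f/9) = -8/9 + f/9 + √2*√f/9)
V = 8
r = 1/(-860/3 - 17*I*√2) (r = 1/((34 - 85)*((-8/9 + (⅑)*(-9) + √2*√(-9)/9) + 8) + 25) = 1/(-51*((-8/9 - 1 + √2*(3*I)/9) + 8) + 25) = 1/(-51*((-8/9 - 1 + I*√2/3) + 8) + 25) = 1/(-51*((-17/9 + I*√2/3) + 8) + 25) = 1/(-51*(55/9 + I*√2/3) + 25) = 1/((-935/3 - 17*I*√2) + 25) = 1/(-860/3 - 17*I*√2) ≈ -0.003464 + 0.00029051*I)
r³ = (-1290/372401 + 153*I*√2/744802)³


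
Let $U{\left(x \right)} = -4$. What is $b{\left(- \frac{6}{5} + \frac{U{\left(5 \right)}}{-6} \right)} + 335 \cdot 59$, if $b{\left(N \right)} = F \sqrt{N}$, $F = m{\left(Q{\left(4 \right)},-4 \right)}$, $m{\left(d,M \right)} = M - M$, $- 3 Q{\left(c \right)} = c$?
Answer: $19765$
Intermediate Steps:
$Q{\left(c \right)} = - \frac{c}{3}$
$m{\left(d,M \right)} = 0$
$F = 0$
$b{\left(N \right)} = 0$ ($b{\left(N \right)} = 0 \sqrt{N} = 0$)
$b{\left(- \frac{6}{5} + \frac{U{\left(5 \right)}}{-6} \right)} + 335 \cdot 59 = 0 + 335 \cdot 59 = 0 + 19765 = 19765$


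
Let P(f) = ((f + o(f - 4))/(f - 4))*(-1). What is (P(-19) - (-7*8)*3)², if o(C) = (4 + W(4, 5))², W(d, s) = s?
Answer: 15413476/529 ≈ 29137.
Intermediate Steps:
o(C) = 81 (o(C) = (4 + 5)² = 9² = 81)
P(f) = -(81 + f)/(-4 + f) (P(f) = ((f + 81)/(f - 4))*(-1) = ((81 + f)/(-4 + f))*(-1) = -(81 + f)/(-4 + f))
(P(-19) - (-7*8)*3)² = ((-81 - 1*(-19))/(-4 - 19) - (-7*8)*3)² = ((-81 + 19)/(-23) - (-56)*3)² = (-1/23*(-62) - 1*(-168))² = (62/23 + 168)² = (3926/23)² = 15413476/529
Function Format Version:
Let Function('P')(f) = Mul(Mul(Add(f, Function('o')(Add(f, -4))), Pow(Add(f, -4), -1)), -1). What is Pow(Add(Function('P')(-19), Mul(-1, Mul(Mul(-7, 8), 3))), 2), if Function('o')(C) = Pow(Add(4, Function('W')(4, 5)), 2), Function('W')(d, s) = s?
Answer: Rational(15413476, 529) ≈ 29137.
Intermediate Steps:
Function('o')(C) = 81 (Function('o')(C) = Pow(Add(4, 5), 2) = Pow(9, 2) = 81)
Function('P')(f) = Mul(-1, Pow(Add(-4, f), -1), Add(81, f)) (Function('P')(f) = Mul(Mul(Add(f, 81), Pow(Add(f, -4), -1)), -1) = Mul(Mul(Add(81, f), Pow(Add(-4, f), -1)), -1) = Mul(Mul(Pow(Add(-4, f), -1), Add(81, f)), -1) = Mul(-1, Pow(Add(-4, f), -1), Add(81, f)))
Pow(Add(Function('P')(-19), Mul(-1, Mul(Mul(-7, 8), 3))), 2) = Pow(Add(Mul(Pow(Add(-4, -19), -1), Add(-81, Mul(-1, -19))), Mul(-1, Mul(Mul(-7, 8), 3))), 2) = Pow(Add(Mul(Pow(-23, -1), Add(-81, 19)), Mul(-1, Mul(-56, 3))), 2) = Pow(Add(Mul(Rational(-1, 23), -62), Mul(-1, -168)), 2) = Pow(Add(Rational(62, 23), 168), 2) = Pow(Rational(3926, 23), 2) = Rational(15413476, 529)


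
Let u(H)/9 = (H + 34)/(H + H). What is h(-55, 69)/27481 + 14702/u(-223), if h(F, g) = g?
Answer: 180195562621/46745181 ≈ 3854.8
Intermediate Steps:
u(H) = 9*(34 + H)/(2*H) (u(H) = 9*((H + 34)/(H + H)) = 9*((34 + H)/((2*H))) = 9*((34 + H)*(1/(2*H))) = 9*((34 + H)/(2*H)) = 9*(34 + H)/(2*H))
h(-55, 69)/27481 + 14702/u(-223) = 69/27481 + 14702/(9/2 + 153/(-223)) = 69*(1/27481) + 14702/(9/2 + 153*(-1/223)) = 69/27481 + 14702/(9/2 - 153/223) = 69/27481 + 14702/(1701/446) = 69/27481 + 14702*(446/1701) = 69/27481 + 6557092/1701 = 180195562621/46745181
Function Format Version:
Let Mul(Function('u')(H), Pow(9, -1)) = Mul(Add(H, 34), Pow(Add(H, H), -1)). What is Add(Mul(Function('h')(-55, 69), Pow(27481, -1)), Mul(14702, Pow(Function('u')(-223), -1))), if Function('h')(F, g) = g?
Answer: Rational(180195562621, 46745181) ≈ 3854.8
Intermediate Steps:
Function('u')(H) = Mul(Rational(9, 2), Pow(H, -1), Add(34, H)) (Function('u')(H) = Mul(9, Mul(Add(H, 34), Pow(Add(H, H), -1))) = Mul(9, Mul(Add(34, H), Pow(Mul(2, H), -1))) = Mul(9, Mul(Add(34, H), Mul(Rational(1, 2), Pow(H, -1)))) = Mul(9, Mul(Rational(1, 2), Pow(H, -1), Add(34, H))) = Mul(Rational(9, 2), Pow(H, -1), Add(34, H)))
Add(Mul(Function('h')(-55, 69), Pow(27481, -1)), Mul(14702, Pow(Function('u')(-223), -1))) = Add(Mul(69, Pow(27481, -1)), Mul(14702, Pow(Add(Rational(9, 2), Mul(153, Pow(-223, -1))), -1))) = Add(Mul(69, Rational(1, 27481)), Mul(14702, Pow(Add(Rational(9, 2), Mul(153, Rational(-1, 223))), -1))) = Add(Rational(69, 27481), Mul(14702, Pow(Add(Rational(9, 2), Rational(-153, 223)), -1))) = Add(Rational(69, 27481), Mul(14702, Pow(Rational(1701, 446), -1))) = Add(Rational(69, 27481), Mul(14702, Rational(446, 1701))) = Add(Rational(69, 27481), Rational(6557092, 1701)) = Rational(180195562621, 46745181)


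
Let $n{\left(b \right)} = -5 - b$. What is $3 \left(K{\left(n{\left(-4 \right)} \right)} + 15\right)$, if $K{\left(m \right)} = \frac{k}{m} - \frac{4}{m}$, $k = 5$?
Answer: $42$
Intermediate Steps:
$K{\left(m \right)} = \frac{1}{m}$ ($K{\left(m \right)} = \frac{5}{m} - \frac{4}{m} = \frac{1}{m}$)
$3 \left(K{\left(n{\left(-4 \right)} \right)} + 15\right) = 3 \left(\frac{1}{-5 - -4} + 15\right) = 3 \left(\frac{1}{-5 + 4} + 15\right) = 3 \left(\frac{1}{-1} + 15\right) = 3 \left(-1 + 15\right) = 3 \cdot 14 = 42$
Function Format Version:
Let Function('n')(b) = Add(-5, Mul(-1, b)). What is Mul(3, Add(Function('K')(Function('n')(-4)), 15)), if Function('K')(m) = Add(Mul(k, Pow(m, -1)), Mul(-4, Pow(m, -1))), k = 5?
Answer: 42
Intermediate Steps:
Function('K')(m) = Pow(m, -1) (Function('K')(m) = Add(Mul(5, Pow(m, -1)), Mul(-4, Pow(m, -1))) = Pow(m, -1))
Mul(3, Add(Function('K')(Function('n')(-4)), 15)) = Mul(3, Add(Pow(Add(-5, Mul(-1, -4)), -1), 15)) = Mul(3, Add(Pow(Add(-5, 4), -1), 15)) = Mul(3, Add(Pow(-1, -1), 15)) = Mul(3, Add(-1, 15)) = Mul(3, 14) = 42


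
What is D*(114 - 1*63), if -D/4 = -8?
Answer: 1632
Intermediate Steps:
D = 32 (D = -4*(-8) = 32)
D*(114 - 1*63) = 32*(114 - 1*63) = 32*(114 - 63) = 32*51 = 1632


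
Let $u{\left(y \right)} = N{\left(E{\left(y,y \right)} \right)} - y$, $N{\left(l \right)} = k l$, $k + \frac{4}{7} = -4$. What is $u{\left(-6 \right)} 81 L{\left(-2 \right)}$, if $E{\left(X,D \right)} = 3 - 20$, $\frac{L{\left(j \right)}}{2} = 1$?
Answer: $\frac{94932}{7} \approx 13562.0$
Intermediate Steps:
$L{\left(j \right)} = 2$ ($L{\left(j \right)} = 2 \cdot 1 = 2$)
$E{\left(X,D \right)} = -17$ ($E{\left(X,D \right)} = 3 - 20 = -17$)
$k = - \frac{32}{7}$ ($k = - \frac{4}{7} - 4 = - \frac{32}{7} \approx -4.5714$)
$N{\left(l \right)} = - \frac{32 l}{7}$
$u{\left(y \right)} = \frac{544}{7} - y$ ($u{\left(y \right)} = \left(- \frac{32}{7}\right) \left(-17\right) - y = \frac{544}{7} - y$)
$u{\left(-6 \right)} 81 L{\left(-2 \right)} = \left(\frac{544}{7} - -6\right) 81 \cdot 2 = \left(\frac{544}{7} + 6\right) 81 \cdot 2 = \frac{586}{7} \cdot 81 \cdot 2 = \frac{47466}{7} \cdot 2 = \frac{94932}{7}$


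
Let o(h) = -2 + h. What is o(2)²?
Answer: 0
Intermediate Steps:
o(2)² = (-2 + 2)² = 0² = 0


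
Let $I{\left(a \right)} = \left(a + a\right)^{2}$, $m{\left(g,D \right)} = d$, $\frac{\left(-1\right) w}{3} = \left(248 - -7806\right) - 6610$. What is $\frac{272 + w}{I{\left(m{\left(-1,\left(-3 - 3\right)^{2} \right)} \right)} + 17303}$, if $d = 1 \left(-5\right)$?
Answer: $- \frac{4060}{17403} \approx -0.23329$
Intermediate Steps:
$w = -4332$ ($w = - 3 \left(\left(248 - -7806\right) - 6610\right) = - 3 \left(\left(248 + 7806\right) - 6610\right) = - 3 \left(8054 - 6610\right) = \left(-3\right) 1444 = -4332$)
$d = -5$
$m{\left(g,D \right)} = -5$
$I{\left(a \right)} = 4 a^{2}$ ($I{\left(a \right)} = \left(2 a\right)^{2} = 4 a^{2}$)
$\frac{272 + w}{I{\left(m{\left(-1,\left(-3 - 3\right)^{2} \right)} \right)} + 17303} = \frac{272 - 4332}{4 \left(-5\right)^{2} + 17303} = - \frac{4060}{4 \cdot 25 + 17303} = - \frac{4060}{100 + 17303} = - \frac{4060}{17403}$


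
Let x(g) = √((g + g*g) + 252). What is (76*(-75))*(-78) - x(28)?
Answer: 444600 - 2*√266 ≈ 4.4457e+5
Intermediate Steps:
x(g) = √(252 + g + g²) (x(g) = √((g + g²) + 252) = √(252 + g + g²))
(76*(-75))*(-78) - x(28) = (76*(-75))*(-78) - √(252 + 28 + 28²) = -5700*(-78) - √(252 + 28 + 784) = 444600 - √1064 = 444600 - 2*√266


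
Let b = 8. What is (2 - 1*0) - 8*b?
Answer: -62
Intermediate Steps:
(2 - 1*0) - 8*b = (2 - 1*0) - 8*8 = (2 + 0) - 64 = 2 - 64 = -62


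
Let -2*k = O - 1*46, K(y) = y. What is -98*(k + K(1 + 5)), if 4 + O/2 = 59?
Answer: 2548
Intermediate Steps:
O = 110 (O = -8 + 2*59 = -8 + 118 = 110)
k = -32 (k = -(110 - 1*46)/2 = -(110 - 46)/2 = -½*64 = -32)
-98*(k + K(1 + 5)) = -98*(-32 + (1 + 5)) = -98*(-32 + 6) = -98*(-26) = 2548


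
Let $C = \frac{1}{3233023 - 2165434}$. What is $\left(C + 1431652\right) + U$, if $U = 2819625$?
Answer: $\frac{4538616561154}{1067589} \approx 4.2513 \cdot 10^{6}$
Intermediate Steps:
$C = \frac{1}{1067589} \approx 9.3669 \cdot 10^{-7}$
$\left(C + 1431652\right) + U = \left(\frac{1}{1067589} + 1431652\right) + 2819625 = \frac{1528415927029}{1067589} + 2819625 = \frac{4538616561154}{1067589}$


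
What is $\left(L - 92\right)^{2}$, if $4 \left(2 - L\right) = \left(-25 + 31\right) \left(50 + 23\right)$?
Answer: $\frac{159201}{4} \approx 39800.0$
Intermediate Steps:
$L = - \frac{215}{2}$ ($L = 2 - \frac{\left(-25 + 31\right) \left(50 + 23\right)}{4} = 2 - \frac{6 \cdot 73}{4} = 2 - \frac{219}{2} = - \frac{215}{2} \approx -107.5$)
$\left(L - 92\right)^{2} = \left(- \frac{215}{2} - 92\right)^{2} = \left(- \frac{399}{2}\right)^{2} = \frac{159201}{4}$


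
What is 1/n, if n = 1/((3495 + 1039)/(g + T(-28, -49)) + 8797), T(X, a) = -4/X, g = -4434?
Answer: 273000751/31037 ≈ 8796.0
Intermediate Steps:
n = 31037/273000751 (n = 1/((3495 + 1039)/(-4434 - 4/(-28)) + 8797) = 1/(4534/(-4434 - 4*(-1/28)) + 8797) = 1/(4534/(-4434 + ⅐) + 8797) = 1/(4534/(-31037/7) + 8797) = 1/(4534*(-7/31037) + 8797) = 1/(-31738/31037 + 8797) = 1/(273000751/31037) = 31037/273000751 ≈ 0.00011369)
1/n = 1/(31037/273000751) = 273000751/31037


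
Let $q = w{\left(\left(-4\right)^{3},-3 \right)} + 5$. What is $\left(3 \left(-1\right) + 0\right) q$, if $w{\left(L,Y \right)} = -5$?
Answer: $0$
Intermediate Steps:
$q = 0$ ($q = -5 + 5 = 0$)
$\left(3 \left(-1\right) + 0\right) q = \left(3 \left(-1\right) + 0\right) 0 = \left(-3 + 0\right) 0 = \left(-3\right) 0 = 0$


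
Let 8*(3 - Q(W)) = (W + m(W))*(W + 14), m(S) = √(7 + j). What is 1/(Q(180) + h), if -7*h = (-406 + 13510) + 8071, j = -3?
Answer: -2/14871 ≈ -0.00013449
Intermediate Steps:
m(S) = 2 (m(S) = √(7 - 3) = √4 = 2)
h = -3025 (h = -((-406 + 13510) + 8071)/7 = -(13104 + 8071)/7 = -⅐*21175 = -3025)
Q(W) = 3 - (2 + W)*(14 + W)/8 (Q(W) = 3 - (W + 2)*(W + 14)/8 = 3 - (2 + W)*(14 + W)/8)
1/(Q(180) + h) = 1/((-½ - 2*180 - ⅛*180²) - 3025) = 1/((-½ - 360 - ⅛*32400) - 3025) = 1/((-½ - 360 - 4050) - 3025) = 1/(-8821/2 - 3025) = 1/(-14871/2) = -2/14871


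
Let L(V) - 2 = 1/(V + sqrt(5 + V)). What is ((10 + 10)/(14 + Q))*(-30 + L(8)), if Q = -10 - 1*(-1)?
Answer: -5680/51 - 4*sqrt(13)/51 ≈ -111.66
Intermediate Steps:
Q = -9 (Q = -10 + 1 = -9)
L(V) = 2 + 1/(V + sqrt(5 + V))
((10 + 10)/(14 + Q))*(-30 + L(8)) = ((10 + 10)/(14 - 9))*(-30 + (1 + 2*8 + 2*sqrt(5 + 8))/(8 + sqrt(5 + 8))) = (20/5)*(-30 + (1 + 16 + 2*sqrt(13))/(8 + sqrt(13))) = (20*(1/5))*(-30 + (17 + 2*sqrt(13))/(8 + sqrt(13))) = 4*(-30 + (17 + 2*sqrt(13))/(8 + sqrt(13))) = -120 + 4*(17 + 2*sqrt(13))/(8 + sqrt(13))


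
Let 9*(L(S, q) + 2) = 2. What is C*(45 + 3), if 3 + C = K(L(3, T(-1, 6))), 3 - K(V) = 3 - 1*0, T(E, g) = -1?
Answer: -144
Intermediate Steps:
L(S, q) = -16/9 (L(S, q) = -2 + (⅑)*2 = -2 + 2/9 = -16/9)
K(V) = 0 (K(V) = 3 - (3 - 1*0) = 3 - (3 + 0) = 3 - 1*3 = 3 - 3 = 0)
C = -3 (C = -3 + 0 = -3)
C*(45 + 3) = -3*(45 + 3) = -3*48 = -144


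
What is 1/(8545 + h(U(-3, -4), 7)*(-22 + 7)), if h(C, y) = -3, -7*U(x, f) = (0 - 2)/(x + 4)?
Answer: 1/8590 ≈ 0.00011641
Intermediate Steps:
U(x, f) = 2/(7*(4 + x)) (U(x, f) = -(0 - 2)/(7*(x + 4)) = -(-2)/(7*(4 + x)) = 2/(7*(4 + x)))
1/(8545 + h(U(-3, -4), 7)*(-22 + 7)) = 1/(8545 - 3*(-22 + 7)) = 1/(8545 - 3*(-15)) = 1/(8545 + 45) = 1/8590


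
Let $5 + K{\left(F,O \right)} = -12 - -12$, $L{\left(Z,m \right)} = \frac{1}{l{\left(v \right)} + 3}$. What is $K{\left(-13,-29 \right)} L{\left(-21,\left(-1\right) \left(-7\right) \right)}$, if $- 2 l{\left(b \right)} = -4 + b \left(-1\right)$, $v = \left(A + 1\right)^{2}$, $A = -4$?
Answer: $- \frac{10}{19} \approx -0.52632$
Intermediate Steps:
$v = 9$ ($v = \left(-4 + 1\right)^{2} = \left(-3\right)^{2} = 9$)
$l{\left(b \right)} = 2 + \frac{b}{2}$ ($l{\left(b \right)} = - \frac{-4 + b \left(-1\right)}{2} = - \frac{-4 - b}{2} = 2 + \frac{b}{2}$)
$L{\left(Z,m \right)} = \frac{2}{19}$ ($L{\left(Z,m \right)} = \frac{1}{\left(2 + \frac{1}{2} \cdot 9\right) + 3} = \frac{1}{\left(2 + \frac{9}{2}\right) + 3} = \frac{1}{\frac{13}{2} + 3} = \frac{1}{\frac{19}{2}} = \frac{2}{19}$)
$K{\left(F,O \right)} = -5$ ($K{\left(F,O \right)} = -5 - 0 = -5 + \left(-12 + 12\right) = -5 + 0 = -5$)
$K{\left(-13,-29 \right)} L{\left(-21,\left(-1\right) \left(-7\right) \right)} = \left(-5\right) \frac{2}{19} = - \frac{10}{19}$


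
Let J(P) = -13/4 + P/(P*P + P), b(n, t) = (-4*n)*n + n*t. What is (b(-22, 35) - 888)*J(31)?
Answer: 185091/16 ≈ 11568.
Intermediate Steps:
b(n, t) = -4*n² + n*t
J(P) = -13/4 + P/(P + P²) (J(P) = -13*¼ + P/(P² + P) = -13/4 + P/(P + P²))
(b(-22, 35) - 888)*J(31) = (-22*(35 - 4*(-22)) - 888)*((-9 - 13*31)/(4*(1 + 31))) = (-22*(35 + 88) - 888)*((¼)*(-9 - 403)/32) = (-22*123 - 888)*((¼)*(1/32)*(-412)) = (-2706 - 888)*(-103/32) = -3594*(-103/32) = 185091/16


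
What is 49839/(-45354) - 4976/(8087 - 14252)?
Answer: -27191977/93202470 ≈ -0.29175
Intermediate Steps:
49839/(-45354) - 4976/(8087 - 14252) = 49839*(-1/45354) - 4976/(-6165) = -16613/15118 - 4976*(-1/6165) = -16613/15118 + 4976/6165 = -27191977/93202470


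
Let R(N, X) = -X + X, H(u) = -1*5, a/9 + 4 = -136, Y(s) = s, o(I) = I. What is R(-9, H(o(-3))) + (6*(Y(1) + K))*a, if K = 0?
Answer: -7560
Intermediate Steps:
a = -1260 (a = -36 + 9*(-136) = -36 - 1224 = -1260)
H(u) = -5
R(N, X) = 0
R(-9, H(o(-3))) + (6*(Y(1) + K))*a = 0 + (6*(1 + 0))*(-1260) = 0 + (6*1)*(-1260) = 0 + 6*(-1260) = 0 - 7560 = -7560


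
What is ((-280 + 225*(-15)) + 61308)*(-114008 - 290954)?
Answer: -23347274186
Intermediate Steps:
((-280 + 225*(-15)) + 61308)*(-114008 - 290954) = ((-280 - 3375) + 61308)*(-404962) = (-3655 + 61308)*(-404962) = 57653*(-404962) = -23347274186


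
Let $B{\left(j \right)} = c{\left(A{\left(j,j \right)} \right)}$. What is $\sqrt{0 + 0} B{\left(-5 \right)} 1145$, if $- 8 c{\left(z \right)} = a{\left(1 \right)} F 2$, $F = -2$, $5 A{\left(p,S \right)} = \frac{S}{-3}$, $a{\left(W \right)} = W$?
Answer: $0$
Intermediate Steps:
$A{\left(p,S \right)} = - \frac{S}{15}$ ($A{\left(p,S \right)} = \frac{S \frac{1}{-3}}{5} = \frac{S \left(- \frac{1}{3}\right)}{5} = \frac{\left(- \frac{1}{3}\right) S}{5} = - \frac{S}{15}$)
$c{\left(z \right)} = \frac{1}{2}$ ($c{\left(z \right)} = - \frac{1 \left(-2\right) 2}{8} = - \frac{\left(-2\right) 2}{8} = \left(- \frac{1}{8}\right) \left(-4\right) = \frac{1}{2}$)
$B{\left(j \right)} = \frac{1}{2}$
$\sqrt{0 + 0} B{\left(-5 \right)} 1145 = \sqrt{0 + 0} \cdot \frac{1}{2} \cdot 1145 = \sqrt{0} \cdot \frac{1}{2} \cdot 1145 = 0 \cdot \frac{1}{2} \cdot 1145 = 0 \cdot 1145 = 0$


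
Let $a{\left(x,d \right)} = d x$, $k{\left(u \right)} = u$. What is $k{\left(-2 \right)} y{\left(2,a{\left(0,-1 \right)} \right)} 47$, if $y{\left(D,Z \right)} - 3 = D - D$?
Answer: $-282$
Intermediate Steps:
$y{\left(D,Z \right)} = 3$ ($y{\left(D,Z \right)} = 3 + \left(D - D\right) = 3 + 0 = 3$)
$k{\left(-2 \right)} y{\left(2,a{\left(0,-1 \right)} \right)} 47 = \left(-2\right) 3 \cdot 47 = \left(-6\right) 47 = -282$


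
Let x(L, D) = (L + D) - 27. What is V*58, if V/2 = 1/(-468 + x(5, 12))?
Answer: -58/239 ≈ -0.24268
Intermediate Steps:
x(L, D) = -27 + D + L (x(L, D) = (D + L) - 27 = -27 + D + L)
V = -1/239 (V = 2/(-468 + (-27 + 12 + 5)) = 2/(-468 - 10) = 2/(-478) = 2*(-1/478) = -1/239 ≈ -0.0041841)
V*58 = -1/239*58 = -58/239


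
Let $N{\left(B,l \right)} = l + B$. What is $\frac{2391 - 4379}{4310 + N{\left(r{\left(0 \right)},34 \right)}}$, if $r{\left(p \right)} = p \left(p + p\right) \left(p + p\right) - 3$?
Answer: $- \frac{1988}{4341} \approx -0.45796$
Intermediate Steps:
$r{\left(p \right)} = -3 + 4 p^{3}$ ($r{\left(p \right)} = p 2 p 2 p - 3 = p 4 p^{2} - 3 = 4 p^{3} - 3 = -3 + 4 p^{3}$)
$N{\left(B,l \right)} = B + l$
$\frac{2391 - 4379}{4310 + N{\left(r{\left(0 \right)},34 \right)}} = \frac{2391 - 4379}{4310 + \left(\left(-3 + 4 \cdot 0^{3}\right) + 34\right)} = - \frac{1988}{4310 + \left(\left(-3 + 4 \cdot 0\right) + 34\right)} = - \frac{1988}{4310 + \left(\left(-3 + 0\right) + 34\right)} = - \frac{1988}{4310 + \left(-3 + 34\right)} = - \frac{1988}{4310 + 31} = - \frac{1988}{4341}$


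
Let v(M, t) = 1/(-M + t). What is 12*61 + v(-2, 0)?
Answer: 1465/2 ≈ 732.50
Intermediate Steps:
v(M, t) = 1/(t - M)
12*61 + v(-2, 0) = 12*61 + 1/(0 - 1*(-2)) = 732 + 1/(0 + 2) = 732 + 1/2 = 732 + ½ = 1465/2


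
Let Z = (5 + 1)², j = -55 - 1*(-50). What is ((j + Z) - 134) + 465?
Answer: 362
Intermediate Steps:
j = -5 (j = -55 + 50 = -5)
Z = 36 (Z = 6² = 36)
((j + Z) - 134) + 465 = ((-5 + 36) - 134) + 465 = (31 - 134) + 465 = -103 + 465 = 362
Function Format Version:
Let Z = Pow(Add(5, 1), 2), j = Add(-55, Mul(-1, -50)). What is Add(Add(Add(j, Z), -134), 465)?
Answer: 362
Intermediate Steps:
j = -5 (j = Add(-55, 50) = -5)
Z = 36 (Z = Pow(6, 2) = 36)
Add(Add(Add(j, Z), -134), 465) = Add(Add(Add(-5, 36), -134), 465) = Add(Add(31, -134), 465) = Add(-103, 465) = 362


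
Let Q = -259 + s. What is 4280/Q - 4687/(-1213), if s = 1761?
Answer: 6115757/910963 ≈ 6.7135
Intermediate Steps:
Q = 1502 (Q = -259 + 1761 = 1502)
4280/Q - 4687/(-1213) = 4280/1502 - 4687/(-1213) = 4280*(1/1502) - 4687*(-1/1213) = 2140/751 + 4687/1213 = 6115757/910963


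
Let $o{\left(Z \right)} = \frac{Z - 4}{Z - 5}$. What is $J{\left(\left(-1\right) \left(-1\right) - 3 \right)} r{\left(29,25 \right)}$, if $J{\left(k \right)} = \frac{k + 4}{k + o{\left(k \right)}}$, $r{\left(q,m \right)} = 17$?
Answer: $- \frac{119}{4} \approx -29.75$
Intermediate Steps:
$o{\left(Z \right)} = \frac{-4 + Z}{-5 + Z}$
$J{\left(k \right)} = \frac{4 + k}{k + \frac{-4 + k}{-5 + k}}$ ($J{\left(k \right)} = \frac{k + 4}{k + \frac{-4 + k}{-5 + k}} = \frac{4 + k}{k + \frac{-4 + k}{-5 + k}}$)
$J{\left(\left(-1\right) \left(-1\right) - 3 \right)} r{\left(29,25 \right)} = \frac{\left(-5 - 2\right) \left(4 - 2\right)}{-4 - 2 + \left(\left(-1\right) \left(-1\right) - 3\right) \left(-5 - 2\right)} 17 = \frac{\left(-5 + \left(1 - 3\right)\right) \left(4 + \left(1 - 3\right)\right)}{-4 + \left(1 - 3\right) + \left(1 - 3\right) \left(-5 + \left(1 - 3\right)\right)} 17 = \frac{\left(-5 - 2\right) \left(4 - 2\right)}{-4 - 2 - 2 \left(-5 - 2\right)} 17 = \frac{1}{-4 - 2 - -14} \left(-7\right) 2 \cdot 17 = \frac{1}{-4 - 2 + 14} \left(-7\right) 2 \cdot 17 = \frac{1}{8} \left(-7\right) 2 \cdot 17 = \left(- \frac{7}{4}\right) 17 = - \frac{119}{4}$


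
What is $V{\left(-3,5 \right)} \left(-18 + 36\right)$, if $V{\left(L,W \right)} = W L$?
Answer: $-270$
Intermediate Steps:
$V{\left(L,W \right)} = L W$
$V{\left(-3,5 \right)} \left(-18 + 36\right) = \left(-3\right) 5 \left(-18 + 36\right) = \left(-15\right) 18 = -270$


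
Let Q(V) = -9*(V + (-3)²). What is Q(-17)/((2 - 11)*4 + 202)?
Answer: 36/83 ≈ 0.43373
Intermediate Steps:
Q(V) = -81 - 9*V (Q(V) = -9*(V + 9) = -9*(9 + V) = -81 - 9*V)
Q(-17)/((2 - 11)*4 + 202) = (-81 - 9*(-17))/((2 - 11)*4 + 202) = (-81 + 153)/(-9*4 + 202) = 72/(-36 + 202) = 72/166 = 72*(1/166) = 36/83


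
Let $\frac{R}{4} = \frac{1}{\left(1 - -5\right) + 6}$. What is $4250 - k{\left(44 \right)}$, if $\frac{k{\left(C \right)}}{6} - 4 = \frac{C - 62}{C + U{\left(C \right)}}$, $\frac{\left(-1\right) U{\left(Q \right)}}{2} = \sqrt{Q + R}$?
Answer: $\frac{5577658}{1319} + \frac{54 \sqrt{399}}{1319} \approx 4229.5$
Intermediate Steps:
$R = \frac{1}{3}$ ($R = \frac{4}{\left(1 - -5\right) + 6} = \frac{4}{\left(1 + 5\right) + 6} = \frac{4}{6 + 6} = \frac{4}{12} = 4 \cdot \frac{1}{12} = \frac{1}{3} \approx 0.33333$)
$U{\left(Q \right)} = - 2 \sqrt{\frac{1}{3} + Q}$ ($U{\left(Q \right)} = - 2 \sqrt{Q + \frac{1}{3}} = - 2 \sqrt{\frac{1}{3} + Q}$)
$k{\left(C \right)} = 24 + \frac{6 \left(-62 + C\right)}{C - \frac{2 \sqrt{3 + 9 C}}{3}}$ ($k{\left(C \right)} = 24 + 6 \frac{C - 62}{C - \frac{2 \sqrt{3 + 9 C}}{3}} = 24 + 6 \frac{-62 + C}{C - \frac{2 \sqrt{3 + 9 C}}{3}} = 24 + \frac{6 \left(-62 + C\right)}{C - \frac{2 \sqrt{3 + 9 C}}{3}}$)
$4250 - k{\left(44 \right)} = 4250 - \frac{-1116 - 48 \sqrt{3 + 9 \cdot 44} + 90 \cdot 44}{3 \cdot 44 - 2 \sqrt{3} \sqrt{1 + 3 \cdot 44}} = 4250 - \frac{-1116 - 48 \sqrt{3 + 396} + 3960}{132 - 2 \sqrt{3} \sqrt{1 + 132}} = 4250 - \frac{-1116 - 48 \sqrt{399} + 3960}{132 - 2 \sqrt{3} \sqrt{133}} = 4250 - \frac{2844 - 48 \sqrt{399}}{132 - 2 \sqrt{399}}$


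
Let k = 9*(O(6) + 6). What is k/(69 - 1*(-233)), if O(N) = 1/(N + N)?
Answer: 219/1208 ≈ 0.18129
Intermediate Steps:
O(N) = 1/(2*N)
k = 219/4 (k = 9*((½)/6 + 6) = 9*((½)*(⅙) + 6) = 9*(1/12 + 6) = 9*(73/12) = 219/4 ≈ 54.750)
k/(69 - 1*(-233)) = 219/(4*(69 - 1*(-233))) = 219/(4*(69 + 233)) = (219/4)/302 = (219/4)*(1/302) = 219/1208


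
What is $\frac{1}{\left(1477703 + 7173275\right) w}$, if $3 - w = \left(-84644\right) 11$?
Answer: $\frac{1}{8054813153086} \approx 1.2415 \cdot 10^{-13}$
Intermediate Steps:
$w = 931087$ ($w = 3 - \left(-84644\right) 11 = 3 - -931084 = 3 + 931084 = 931087$)
$\frac{1}{\left(1477703 + 7173275\right) w} = \frac{1}{\left(1477703 + 7173275\right) 931087} = \frac{1}{8650978} \cdot \frac{1}{931087} = \frac{1}{8054813153086}$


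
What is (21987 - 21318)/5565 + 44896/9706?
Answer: 1857533/391405 ≈ 4.7458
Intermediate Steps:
(21987 - 21318)/5565 + 44896/9706 = 669*(1/5565) + 44896*(1/9706) = 223/1855 + 976/211 = 1857533/391405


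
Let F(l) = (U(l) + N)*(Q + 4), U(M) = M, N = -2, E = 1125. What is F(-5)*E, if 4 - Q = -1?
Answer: -70875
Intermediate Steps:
Q = 5 (Q = 4 - 1*(-1) = 4 + 1 = 5)
F(l) = -18 + 9*l (F(l) = (l - 2)*(5 + 4) = (-2 + l)*9 = -18 + 9*l)
F(-5)*E = (-18 + 9*(-5))*1125 = (-18 - 45)*1125 = -63*1125 = -70875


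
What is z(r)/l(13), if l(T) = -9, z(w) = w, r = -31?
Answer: 31/9 ≈ 3.4444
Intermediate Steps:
z(r)/l(13) = -31/(-9) = -31*(-1/9) = 31/9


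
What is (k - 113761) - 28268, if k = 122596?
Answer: -19433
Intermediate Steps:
(k - 113761) - 28268 = (122596 - 113761) - 28268 = 8835 - 28268 = -19433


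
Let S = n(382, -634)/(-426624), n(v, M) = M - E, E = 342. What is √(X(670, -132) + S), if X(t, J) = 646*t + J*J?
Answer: √80027370309282/13332 ≈ 671.00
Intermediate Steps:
n(v, M) = -342 + M (n(v, M) = M - 1*342 = M - 342 = -342 + M)
X(t, J) = J² + 646*t (X(t, J) = 646*t + J² = J² + 646*t)
S = 61/26664 (S = (-342 - 634)/(-426624) = -976*(-1/426624) = 61/26664 ≈ 0.0022877)
√(X(670, -132) + S) = √(((-132)² + 646*670) + 61/26664) = √((17424 + 432820) + 61/26664) = √(450244 + 61/26664) = √(12005306077/26664) = √80027370309282/13332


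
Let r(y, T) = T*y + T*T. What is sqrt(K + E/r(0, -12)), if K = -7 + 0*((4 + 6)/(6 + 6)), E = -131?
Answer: I*sqrt(1139)/12 ≈ 2.8124*I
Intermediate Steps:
r(y, T) = T**2 + T*y (r(y, T) = T*y + T**2 = T**2 + T*y)
K = -7 (K = -7 + 0*(10/12) = -7 + 0*(10*(1/12)) = -7 + 0*(5/6) = -7 + 0 = -7)
sqrt(K + E/r(0, -12)) = sqrt(-7 - 131*(-1/(12*(-12 + 0)))) = sqrt(-7 - 131/((-12*(-12)))) = sqrt(-7 - 131/144) = sqrt(-1139/144) = I*sqrt(1139)/12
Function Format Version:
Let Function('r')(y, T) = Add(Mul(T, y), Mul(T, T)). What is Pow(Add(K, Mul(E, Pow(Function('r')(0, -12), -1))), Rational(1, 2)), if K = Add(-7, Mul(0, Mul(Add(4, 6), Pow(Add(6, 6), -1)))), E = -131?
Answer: Mul(Rational(1, 12), I, Pow(1139, Rational(1, 2))) ≈ Mul(2.8124, I)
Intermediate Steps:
Function('r')(y, T) = Add(Pow(T, 2), Mul(T, y)) (Function('r')(y, T) = Add(Mul(T, y), Pow(T, 2)) = Add(Pow(T, 2), Mul(T, y)))
K = -7 (K = Add(-7, Mul(0, Mul(10, Pow(12, -1)))) = Add(-7, Mul(0, Mul(10, Rational(1, 12)))) = Add(-7, Mul(0, Rational(5, 6))) = Add(-7, 0) = -7)
Pow(Add(K, Mul(E, Pow(Function('r')(0, -12), -1))), Rational(1, 2)) = Pow(Add(-7, Mul(-131, Pow(Mul(-12, Add(-12, 0)), -1))), Rational(1, 2)) = Pow(Add(-7, Mul(-131, Pow(Mul(-12, -12), -1))), Rational(1, 2)) = Pow(Add(-7, Mul(-131, Pow(144, -1))), Rational(1, 2)) = Pow(Add(-7, Mul(-131, Rational(1, 144))), Rational(1, 2)) = Pow(Add(-7, Rational(-131, 144)), Rational(1, 2)) = Pow(Rational(-1139, 144), Rational(1, 2)) = Mul(Rational(1, 12), I, Pow(1139, Rational(1, 2)))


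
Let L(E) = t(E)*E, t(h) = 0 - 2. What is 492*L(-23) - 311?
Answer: 22321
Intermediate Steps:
t(h) = -2
L(E) = -2*E
492*L(-23) - 311 = 492*(-2*(-23)) - 311 = 492*46 - 311 = 22632 - 311 = 22321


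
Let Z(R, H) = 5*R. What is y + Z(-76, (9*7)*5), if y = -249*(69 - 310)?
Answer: 59629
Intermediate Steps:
y = 60009 (y = -249*(-241) = 60009)
y + Z(-76, (9*7)*5) = 60009 + 5*(-76) = 60009 - 380 = 59629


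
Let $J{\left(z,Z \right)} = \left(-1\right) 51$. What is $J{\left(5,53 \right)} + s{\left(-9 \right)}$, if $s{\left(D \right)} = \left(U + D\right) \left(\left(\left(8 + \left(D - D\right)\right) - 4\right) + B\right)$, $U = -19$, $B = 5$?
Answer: $-303$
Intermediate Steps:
$J{\left(z,Z \right)} = -51$
$s{\left(D \right)} = -171 + 9 D$ ($s{\left(D \right)} = \left(-19 + D\right) \left(\left(\left(8 + \left(D - D\right)\right) - 4\right) + 5\right) = \left(-19 + D\right) \left(\left(\left(8 + 0\right) - 4\right) + 5\right) = \left(-19 + D\right) \left(\left(8 - 4\right) + 5\right) = \left(-19 + D\right) \left(4 + 5\right) = \left(-19 + D\right) 9 = -171 + 9 D$)
$J{\left(5,53 \right)} + s{\left(-9 \right)} = -51 + \left(-171 + 9 \left(-9\right)\right) = -51 - 252 = -303$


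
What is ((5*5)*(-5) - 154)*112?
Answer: -31248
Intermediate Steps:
((5*5)*(-5) - 154)*112 = (25*(-5) - 154)*112 = (-125 - 154)*112 = -279*112 = -31248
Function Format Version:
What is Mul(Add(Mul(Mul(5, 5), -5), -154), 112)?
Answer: -31248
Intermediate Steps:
Mul(Add(Mul(Mul(5, 5), -5), -154), 112) = Mul(Add(Mul(25, -5), -154), 112) = Mul(Add(-125, -154), 112) = Mul(-279, 112) = -31248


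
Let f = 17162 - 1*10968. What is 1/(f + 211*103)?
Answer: 1/27927 ≈ 3.5808e-5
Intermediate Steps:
f = 6194 (f = 17162 - 10968 = 6194)
1/(f + 211*103) = 1/(6194 + 211*103) = 1/(6194 + 21733) = 1/27927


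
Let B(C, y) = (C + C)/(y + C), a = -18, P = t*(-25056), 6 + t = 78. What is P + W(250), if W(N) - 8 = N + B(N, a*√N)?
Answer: -66739888/37 - 90*√10/37 ≈ -1.8038e+6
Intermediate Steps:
t = 72 (t = -6 + 78 = 72)
P = -1804032 (P = 72*(-25056) = -1804032)
B(C, y) = 2*C/(C + y) (B(C, y) = (2*C)/(C + y) = 2*C/(C + y))
W(N) = 8 + N + 2*N/(N - 18*√N) (W(N) = 8 + (N + 2*N/(N - 18*√N)) = 8 + N + 2*N/(N - 18*√N))
P + W(250) = -1804032 + (-2*250 + (8 + 250)*(-1*250 + 18*√250))/(-1*250 + 18*√250) = -1804032 + (-500 + 258*(-250 + 18*(5*√10)))/(-250 + 18*(5*√10)) = -1804032 + (-500 + 258*(-250 + 90*√10))/(-250 + 90*√10) = -1804032 + (-500 + (-64500 + 23220*√10))/(-250 + 90*√10) = -1804032 + (-65000 + 23220*√10)/(-250 + 90*√10)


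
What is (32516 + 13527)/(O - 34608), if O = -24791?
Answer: -46043/59399 ≈ -0.77515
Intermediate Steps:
(32516 + 13527)/(O - 34608) = (32516 + 13527)/(-24791 - 34608) = 46043/(-59399) = 46043*(-1/59399) = -46043/59399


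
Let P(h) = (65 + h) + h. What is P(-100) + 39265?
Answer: 39130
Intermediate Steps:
P(h) = 65 + 2*h
P(-100) + 39265 = (65 + 2*(-100)) + 39265 = (65 - 200) + 39265 = -135 + 39265 = 39130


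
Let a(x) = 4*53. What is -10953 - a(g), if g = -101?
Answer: -11165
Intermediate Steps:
a(x) = 212
-10953 - a(g) = -10953 - 1*212 = -10953 - 212 = -11165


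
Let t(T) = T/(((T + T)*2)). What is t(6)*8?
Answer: 2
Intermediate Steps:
t(T) = 1/4 (t(T) = T/(((2*T)*2)) = T/((4*T)) = T*(1/(4*T)) = 1/4)
t(6)*8 = (1/4)*8 = 2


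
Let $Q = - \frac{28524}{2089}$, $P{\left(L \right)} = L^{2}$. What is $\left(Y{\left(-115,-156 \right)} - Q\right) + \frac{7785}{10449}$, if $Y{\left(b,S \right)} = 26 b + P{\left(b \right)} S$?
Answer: $- \frac{5010913070261}{2425329} \approx -2.0661 \cdot 10^{6}$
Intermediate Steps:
$Q = - \frac{28524}{2089}$ ($Q = \left(-28524\right) \frac{1}{2089} = - \frac{28524}{2089} \approx -13.654$)
$Y{\left(b,S \right)} = 26 b + S b^{2}$ ($Y{\left(b,S \right)} = 26 b + b^{2} S = 26 b + S b^{2}$)
$\left(Y{\left(-115,-156 \right)} - Q\right) + \frac{7785}{10449} = \left(- 115 \left(26 - -17940\right) - - \frac{28524}{2089}\right) + \frac{7785}{10449} = \left(- 115 \left(26 + 17940\right) + \frac{28524}{2089}\right) + 7785 \cdot \frac{1}{10449} = \left(\left(-115\right) 17966 + \frac{28524}{2089}\right) + \frac{865}{1161} = \left(-2066090 + \frac{28524}{2089}\right) + \frac{865}{1161} = - \frac{4316033486}{2089} + \frac{865}{1161} = - \frac{5010913070261}{2425329}$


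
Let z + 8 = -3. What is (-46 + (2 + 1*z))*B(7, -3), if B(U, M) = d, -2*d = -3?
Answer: -165/2 ≈ -82.500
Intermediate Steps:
z = -11 (z = -8 - 3 = -11)
d = 3/2 (d = -1/2*(-3) = 3/2 ≈ 1.5000)
B(U, M) = 3/2
(-46 + (2 + 1*z))*B(7, -3) = (-46 + (2 + 1*(-11)))*(3/2) = (-46 + (2 - 11))*(3/2) = (-46 - 9)*(3/2) = -55*3/2 = -165/2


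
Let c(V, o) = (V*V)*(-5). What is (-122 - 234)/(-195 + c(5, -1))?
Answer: 89/80 ≈ 1.1125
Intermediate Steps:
c(V, o) = -5*V² (c(V, o) = V²*(-5) = -5*V²)
(-122 - 234)/(-195 + c(5, -1)) = (-122 - 234)/(-195 - 5*5²) = -356/(-195 - 5*25) = -356/(-195 - 125) = -356/(-320) = -356*(-1/320) = 89/80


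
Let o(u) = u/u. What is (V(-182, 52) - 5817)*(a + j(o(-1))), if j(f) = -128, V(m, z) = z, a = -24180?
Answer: 140135620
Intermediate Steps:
o(u) = 1
(V(-182, 52) - 5817)*(a + j(o(-1))) = (52 - 5817)*(-24180 - 128) = -5765*(-24308) = 140135620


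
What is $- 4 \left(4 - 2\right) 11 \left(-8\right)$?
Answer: $704$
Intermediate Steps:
$- 4 \left(4 - 2\right) 11 \left(-8\right) = \left(-4\right) 2 \cdot 11 \left(-8\right) = \left(-8\right) 11 \left(-8\right) = \left(-88\right) \left(-8\right) = 704$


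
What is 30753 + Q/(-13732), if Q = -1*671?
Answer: 422300867/13732 ≈ 30753.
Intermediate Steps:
Q = -671
30753 + Q/(-13732) = 30753 - 671/(-13732) = 30753 - 671*(-1/13732) = 30753 + 671/13732 = 422300867/13732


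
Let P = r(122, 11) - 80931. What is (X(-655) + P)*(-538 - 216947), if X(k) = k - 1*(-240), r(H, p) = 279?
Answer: 17630856495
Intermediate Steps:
X(k) = 240 + k (X(k) = k + 240 = 240 + k)
P = -80652 (P = 279 - 80931 = -80652)
(X(-655) + P)*(-538 - 216947) = ((240 - 655) - 80652)*(-538 - 216947) = (-415 - 80652)*(-217485) = -81067*(-217485) = 17630856495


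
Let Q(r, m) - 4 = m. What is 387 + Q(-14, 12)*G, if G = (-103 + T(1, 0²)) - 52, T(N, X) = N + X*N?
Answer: -2077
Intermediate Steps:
Q(r, m) = 4 + m
T(N, X) = N + N*X
G = -154 (G = (-103 + 1*(1 + 0²)) - 52 = (-103 + 1*(1 + 0)) - 52 = (-103 + 1*1) - 52 = (-103 + 1) - 52 = -102 - 52 = -154)
387 + Q(-14, 12)*G = 387 + (4 + 12)*(-154) = 387 + 16*(-154) = 387 - 2464 = -2077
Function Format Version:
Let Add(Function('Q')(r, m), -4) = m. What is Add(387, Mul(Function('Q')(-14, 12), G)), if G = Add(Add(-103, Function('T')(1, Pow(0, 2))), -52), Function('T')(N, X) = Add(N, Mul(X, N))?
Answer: -2077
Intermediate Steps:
Function('Q')(r, m) = Add(4, m)
Function('T')(N, X) = Add(N, Mul(N, X))
G = -154 (G = Add(Add(-103, Mul(1, Add(1, Pow(0, 2)))), -52) = Add(Add(-103, Mul(1, Add(1, 0))), -52) = Add(Add(-103, Mul(1, 1)), -52) = Add(Add(-103, 1), -52) = Add(-102, -52) = -154)
Add(387, Mul(Function('Q')(-14, 12), G)) = Add(387, Mul(Add(4, 12), -154)) = Add(387, Mul(16, -154)) = Add(387, -2464) = -2077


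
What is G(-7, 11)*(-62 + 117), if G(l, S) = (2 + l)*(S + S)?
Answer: -6050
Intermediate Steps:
G(l, S) = 2*S*(2 + l) (G(l, S) = (2 + l)*(2*S) = 2*S*(2 + l))
G(-7, 11)*(-62 + 117) = (2*11*(2 - 7))*(-62 + 117) = (2*11*(-5))*55 = -110*55 = -6050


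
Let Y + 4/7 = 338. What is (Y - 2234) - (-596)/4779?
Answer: -63441832/33453 ≈ -1896.4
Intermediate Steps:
Y = 2362/7 (Y = -4/7 + 338 = 2362/7 ≈ 337.43)
(Y - 2234) - (-596)/4779 = (2362/7 - 2234) - (-596)/4779 = -13276/7 - (-596)/4779 = -13276/7 - 1*(-596/4779) = -13276/7 + 596/4779 = -63441832/33453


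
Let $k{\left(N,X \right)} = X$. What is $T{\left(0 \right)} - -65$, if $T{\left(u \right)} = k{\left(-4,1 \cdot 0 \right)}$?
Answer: $65$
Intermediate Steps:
$T{\left(u \right)} = 0$ ($T{\left(u \right)} = 1 \cdot 0 = 0$)
$T{\left(0 \right)} - -65 = 0 - -65 = 0 + 65 = 65$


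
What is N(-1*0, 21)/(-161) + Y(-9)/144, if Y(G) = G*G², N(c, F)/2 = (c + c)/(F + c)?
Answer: -81/16 ≈ -5.0625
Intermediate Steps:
N(c, F) = 4*c/(F + c) (N(c, F) = 2*((c + c)/(F + c)) = 2*((2*c)/(F + c)) = 2*(2*c/(F + c)) = 4*c/(F + c))
Y(G) = G³
N(-1*0, 21)/(-161) + Y(-9)/144 = (4*(-1*0)/(21 - 1*0))/(-161) + (-9)³/144 = (4*0/(21 + 0))*(-1/161) - 729*1/144 = (4*0/21)*(-1/161) - 81/16 = (4*0*(1/21))*(-1/161) - 81/16 = 0*(-1/161) - 81/16 = 0 - 81/16 = -81/16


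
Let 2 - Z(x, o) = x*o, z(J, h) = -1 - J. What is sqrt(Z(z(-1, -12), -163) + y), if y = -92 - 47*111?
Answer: I*sqrt(5307) ≈ 72.849*I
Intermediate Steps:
y = -5309 (y = -92 - 5217 = -5309)
Z(x, o) = 2 - o*x (Z(x, o) = 2 - x*o = 2 - o*x)
sqrt(Z(z(-1, -12), -163) + y) = sqrt((2 - 1*(-163)*(-1 - 1*(-1))) - 5309) = sqrt((2 - 1*(-163)*(-1 + 1)) - 5309) = sqrt((2 - 1*(-163)*0) - 5309) = sqrt((2 + 0) - 5309) = sqrt(2 - 5309) = sqrt(-5307) = I*sqrt(5307)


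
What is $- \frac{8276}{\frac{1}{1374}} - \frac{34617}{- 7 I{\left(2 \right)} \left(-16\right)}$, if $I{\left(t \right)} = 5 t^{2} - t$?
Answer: $- \frac{7641474067}{672} \approx -1.1371 \cdot 10^{7}$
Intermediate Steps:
$I{\left(t \right)} = - t + 5 t^{2}$
$- \frac{8276}{\frac{1}{1374}} - \frac{34617}{- 7 I{\left(2 \right)} \left(-16\right)} = - \frac{8276}{\frac{1}{1374}} - \frac{34617}{- 7 \cdot 2 \left(-1 + 5 \cdot 2\right) \left(-16\right)} = - 8276 \frac{1}{\frac{1}{1374}} - \frac{34617}{- 7 \cdot 2 \left(-1 + 10\right) \left(-16\right)} = \left(-8276\right) 1374 - \frac{34617}{- 7 \cdot 2 \cdot 9 \left(-16\right)} = -11371224 - \frac{34617}{\left(-7\right) 18 \left(-16\right)} = -11371224 - \frac{34617}{\left(-126\right) \left(-16\right)} = -11371224 - \frac{34617}{2016} = -11371224 - \frac{11539}{672} = - \frac{7641474067}{672}$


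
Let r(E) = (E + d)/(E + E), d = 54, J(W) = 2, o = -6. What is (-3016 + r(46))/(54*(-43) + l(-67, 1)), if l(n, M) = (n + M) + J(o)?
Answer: 69343/54878 ≈ 1.2636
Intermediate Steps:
l(n, M) = 2 + M + n (l(n, M) = (n + M) + 2 = (M + n) + 2 = 2 + M + n)
r(E) = (54 + E)/(2*E) (r(E) = (E + 54)/(E + E) = (54 + E)/((2*E)) = (54 + E)*(1/(2*E)) = (54 + E)/(2*E))
(-3016 + r(46))/(54*(-43) + l(-67, 1)) = (-3016 + (½)*(54 + 46)/46)/(54*(-43) + (2 + 1 - 67)) = (-3016 + (½)*(1/46)*100)/(-2322 - 64) = (-3016 + 25/23)/(-2386) = -69343/23*(-1/2386) = 69343/54878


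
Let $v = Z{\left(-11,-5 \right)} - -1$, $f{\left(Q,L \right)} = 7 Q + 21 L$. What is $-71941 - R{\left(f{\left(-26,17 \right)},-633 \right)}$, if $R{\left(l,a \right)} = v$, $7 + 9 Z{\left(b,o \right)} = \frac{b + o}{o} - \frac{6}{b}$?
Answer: $- \frac{35611111}{495} \approx -71942.0$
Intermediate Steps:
$Z{\left(b,o \right)} = - \frac{7}{9} - \frac{2}{3 b} + \frac{b + o}{9 o}$ ($Z{\left(b,o \right)} = - \frac{7}{9} + \frac{\frac{b + o}{o} - \frac{6}{b}}{9} = - \frac{7}{9} + \frac{- \frac{6}{b} + \frac{b + o}{o}}{9} = - \frac{7}{9} + \left(- \frac{2}{3 b} + \frac{b + o}{9 o}\right) = - \frac{7}{9} - \frac{2}{3 b} + \frac{b + o}{9 o}$)
$v = \frac{316}{495}$ ($v = \left(- \frac{2}{3} - \frac{2}{3 \left(-11\right)} + \frac{1}{9} \left(-11\right) \frac{1}{-5}\right) - -1 = \left(- \frac{2}{3} - - \frac{2}{33} + \frac{1}{9} \left(-11\right) \left(- \frac{1}{5}\right)\right) + 1 = \left(- \frac{2}{3} + \frac{2}{33} + \frac{11}{45}\right) + 1 = - \frac{179}{495} + 1 = \frac{316}{495} \approx 0.63838$)
$R{\left(l,a \right)} = \frac{316}{495}$
$-71941 - R{\left(f{\left(-26,17 \right)},-633 \right)} = -71941 - \frac{316}{495} = - \frac{35611111}{495}$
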